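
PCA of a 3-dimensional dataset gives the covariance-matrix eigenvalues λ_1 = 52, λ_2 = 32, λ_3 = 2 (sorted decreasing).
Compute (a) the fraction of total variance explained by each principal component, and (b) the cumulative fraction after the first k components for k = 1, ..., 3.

Step 1 — total variance = trace(Sigma) = Σ λ_i = 52 + 32 + 2 = 86.

Step 2 — fraction explained by component i = λ_i / Σ λ:
  PC1: 52/86 = 0.6047
  PC2: 32/86 = 0.3721
  PC3: 2/86 = 0.0233

Step 3 — cumulative fraction after k components = (λ_1 + ... + λ_k) / Σ λ:
  k = 1: 52/86 = 0.6047
  k = 2: (52 + 32)/86 = 84/86 = 0.9767
  k = 3: (52 + 32 + 2)/86 = 86/86 = 1

Summary (fraction, with percent):

explained: PC1 0.6047 (60.47%), PC2 0.3721 (37.21%), PC3 0.0233 (2.33%);  cumulative: 0.6047, 0.9767, 1


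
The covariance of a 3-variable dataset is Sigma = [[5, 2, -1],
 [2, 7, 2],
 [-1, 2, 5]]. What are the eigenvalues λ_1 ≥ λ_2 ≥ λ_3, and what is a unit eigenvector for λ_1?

Step 1 — characteristic polynomial p(λ) = det(λI - Sigma) = λ³ - tr·λ² + c_1·λ - det, where tr = trace, c_1 = sum of the principal 2×2 minors, det = det(Sigma):
  tr = 5 + 7 + 5 = 17,
  c_1 = (5·7 - (2)²) + (5·5 - (-1)²) + (7·5 - (2)²) = 31 + 24 + 31 = 86,
  det = 5·(7·5 - (2)²) - (2)·((2)·5 - (2)·(-1)) + (-1)·((2)·(2) - 7·(-1)) = 5·(31) - (2)·(12) + (-1)·(11) = 120.
  So p(λ) = λ³ - 17λ² + 86λ - 120.
Step 2 — look for an integer root (rational root theorem: any rational root is an integer divisor of 120). Testing λ = 6:
  p(6) = 216 - 612 + 516 - 120 = 0  ✓
  Dividing out (λ - 6): p(λ) = (λ - 6)(λ² - 11λ + 20).
Step 3 — remaining eigenvalues from the quadratic λ² - 11λ + 20 = 0:
  Δ = 11² - 4·20 = 121 - 80 = 41,  λ = (11 ± √41)/2 = (11 ± 6.4031)/2 ≈ 8.7016 or 2.2984.
  Sorted: λ_1 = 8.7016,  λ_2 = 6,  λ_3 = 2.2984  (check: sum = 17 = tr ✓).

Step 4 — unit eigenvector for λ_1 ≈ 8.7016: v spans the null space of (Sigma - λ_1 I), whose rows are
  r_1 = (-3.7016, 2, -1),  r_2 = (2, -1.7016, 2),  r_3 = (-1, 2, -3.7016).
  v is orthogonal to every row, so take v ∝ r_1 × r_2 = ((2)·(2) - (-1)·(-1.7016), (-1)·(2) - (-3.7016)·(2), (-3.7016)·(-1.7016) - (2)·(2)) ≈ (2.2984, 5.4031, 2.2984).
  Let u = (2.2984, 5.4031, 2.2984).
  ||u|| = √((2.2984)² + (5.4031)² + (2.2984)²) = √(39.7594) ≈ 6.3055,  v_1 = u/||u|| ≈ (0.3645, 0.8569, 0.3645) (||v_1|| = 1).

λ_1 = 8.7016,  λ_2 = 6,  λ_3 = 2.2984;  v_1 ≈ (0.3645, 0.8569, 0.3645)


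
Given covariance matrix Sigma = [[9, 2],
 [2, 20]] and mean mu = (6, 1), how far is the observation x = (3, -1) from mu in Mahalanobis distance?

Step 1 — centre the observation: (x - mu) = (-3, -2).

Step 2 — invert Sigma. det(Sigma) = 9·20 - (2)² = 176.
  Sigma^{-1} = (1/det) · [[d, -b], [-b, a]] = [[0.1136, -0.0114],
 [-0.0114, 0.0511]].

Step 3 — form the quadratic (x - mu)^T · Sigma^{-1} · (x - mu):
  Sigma^{-1} · (x - mu) = (-0.3182, -0.0682).
  (x - mu)^T · [Sigma^{-1} · (x - mu)] = (-3)·(-0.3182) + (-2)·(-0.0682) = 1.0909.

Step 4 — take square root: d = √(1.0909) ≈ 1.0445.

d(x, mu) = √(1.0909) ≈ 1.0445


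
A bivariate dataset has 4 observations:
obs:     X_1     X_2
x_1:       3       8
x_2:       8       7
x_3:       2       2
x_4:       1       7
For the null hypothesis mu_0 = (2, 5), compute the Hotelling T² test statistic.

Step 1 — sample mean vector:
  mean(X_1) = (3 + 8 + 2 + 1) / 4 = 14/4 = 3.5
  mean(X_2) = (8 + 7 + 2 + 7) / 4 = 24/4 = 6
  x̄ = (3.5, 6),  deviation x̄ - mu_0 = (3.5, 6) - (2, 5) = (1.5, 1).

Step 2 — sample covariance matrix, S[i,j] = (1/(n-1)) · Σ_k (x_{k,i} - mean_i) · (x_{k,j} - mean_j), divisor n-1 = 3:
  S[X_1,X_1] = ((-0.5)·(-0.5) + (4.5)·(4.5) + (-1.5)·(-1.5) + (-2.5)·(-2.5)) / 3 = 29/3 = 9.6667
  S[X_1,X_2] = ((-0.5)·(2) + (4.5)·(1) + (-1.5)·(-4) + (-2.5)·(1)) / 3 = 7/3 = 2.3333
  S[X_2,X_2] = ((2)·(2) + (1)·(1) + (-4)·(-4) + (1)·(1)) / 3 = 22/3 = 7.3333
  S = [[9.6667, 2.3333],
 [2.3333, 7.3333]].

Step 3 — invert S. det(S) = 9.6667·7.3333 - (2.3333)² = 65.4444.
  S^{-1} = (1/det) · [[d, -b], [-b, a]] = [[0.1121, -0.0357],
 [-0.0357, 0.1477]].

Step 4 — quadratic form (x̄ - mu_0)^T · S^{-1} · (x̄ - mu_0):
  S^{-1} · (x̄ - mu_0) = (0.1324, 0.0942),
  (x̄ - mu_0)^T · [...] = (1.5)·(0.1324) + (1)·(0.0942) = 0.2929.

Step 5 — scale by n: T² = 4 · 0.2929 = 1.1715.

T² ≈ 1.1715


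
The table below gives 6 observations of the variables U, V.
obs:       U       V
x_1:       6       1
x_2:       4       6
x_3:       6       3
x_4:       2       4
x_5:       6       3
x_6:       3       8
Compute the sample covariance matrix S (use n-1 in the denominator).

Step 1 — column means:
  mean(U) = (6 + 4 + 6 + 2 + 6 + 3) / 6 = 27/6 = 4.5
  mean(V) = (1 + 6 + 3 + 4 + 3 + 8) / 6 = 25/6 = 4.1667

Step 2 — sample covariance S[i,j] = (1/(n-1)) · Σ_k (x_{k,i} - mean_i) · (x_{k,j} - mean_j), with n-1 = 5.
  S[U,U] = ((1.5)·(1.5) + (-0.5)·(-0.5) + (1.5)·(1.5) + (-2.5)·(-2.5) + (1.5)·(1.5) + (-1.5)·(-1.5)) / 5 = 15.5/5 = 3.1
  S[U,V] = ((1.5)·(-3.1667) + (-0.5)·(1.8333) + (1.5)·(-1.1667) + (-2.5)·(-0.1667) + (1.5)·(-1.1667) + (-1.5)·(3.8333)) / 5 = -14.5/5 = -2.9
  S[V,V] = ((-3.1667)·(-3.1667) + (1.8333)·(1.8333) + (-1.1667)·(-1.1667) + (-0.1667)·(-0.1667) + (-1.1667)·(-1.1667) + (3.8333)·(3.8333)) / 5 = 30.8333/5 = 6.1667

S is symmetric (S[j,i] = S[i,j]). Assembling:

S = [[3.1, -2.9],
 [-2.9, 6.1667]]


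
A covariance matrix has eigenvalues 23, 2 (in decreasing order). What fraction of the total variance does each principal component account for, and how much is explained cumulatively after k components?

Step 1 — total variance = trace(Sigma) = Σ λ_i = 23 + 2 = 25.

Step 2 — fraction explained by component i = λ_i / Σ λ:
  PC1: 23/25 = 0.92
  PC2: 2/25 = 0.08

Step 3 — cumulative fraction after k components = (λ_1 + ... + λ_k) / Σ λ:
  k = 1: 23/25 = 0.92
  k = 2: (23 + 2)/25 = 25/25 = 1

Summary (fraction, with percent):

explained: PC1 0.92 (92%), PC2 0.08 (8%);  cumulative: 0.92, 1


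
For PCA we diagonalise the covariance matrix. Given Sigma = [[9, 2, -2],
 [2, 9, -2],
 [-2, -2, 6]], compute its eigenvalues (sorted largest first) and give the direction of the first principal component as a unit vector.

Step 1 — characteristic polynomial p(λ) = det(λI - Sigma) = λ³ - tr·λ² + c_1·λ - det, where tr = trace, c_1 = sum of the principal 2×2 minors, det = det(Sigma):
  tr = 9 + 9 + 6 = 24,
  c_1 = (9·9 - (2)²) + (9·6 - (-2)²) + (9·6 - (-2)²) = 77 + 50 + 50 = 177,
  det = 9·(9·6 - (-2)²) - (2)·((2)·6 - (-2)·(-2)) + (-2)·((2)·(-2) - 9·(-2)) = 9·(50) - (2)·(8) + (-2)·(14) = 406.
  So p(λ) = λ³ - 24λ² + 177λ - 406.
Step 2 — look for an integer root (rational root theorem: any rational root is an integer divisor of 406). Testing λ = 7:
  p(7) = 343 - 1176 + 1239 - 406 = 0  ✓
  Dividing out (λ - 7): p(λ) = (λ - 7)(λ² - 17λ + 58).
Step 3 — remaining eigenvalues from the quadratic λ² - 17λ + 58 = 0:
  Δ = 17² - 4·58 = 289 - 232 = 57,  λ = (17 ± √57)/2 = (17 ± 7.5498)/2 ≈ 12.2749 or 4.7251.
  Sorted: λ_1 = 12.2749,  λ_2 = 7,  λ_3 = 4.7251  (check: sum = 24 = tr ✓).

Step 4 — unit eigenvector for λ_1 ≈ 12.2749: v spans the null space of (Sigma - λ_1 I), whose rows are
  r_1 = (-3.2749, 2, -2),  r_2 = (2, -3.2749, -2),  r_3 = (-2, -2, -6.2749).
  v is orthogonal to every row, so take v ∝ r_1 × r_2 = ((2)·(-2) - (-2)·(-3.2749), (-2)·(2) - (-3.2749)·(-2), (-3.2749)·(-3.2749) - (2)·(2)) ≈ (-10.5498, -10.5498, 6.7251).
  Rescale (multiply by -1 so the first nonzero entry is positive): u = (10.5498, 10.5498, -6.7251).
  ||u|| = √((10.5498)² + (10.5498)² + (-6.7251)²) = √(267.8248) ≈ 16.3654,  v_1 = u/||u|| ≈ (0.6446, 0.6446, -0.4109) (||v_1|| = 1).

λ_1 = 12.2749,  λ_2 = 7,  λ_3 = 4.7251;  v_1 ≈ (0.6446, 0.6446, -0.4109)


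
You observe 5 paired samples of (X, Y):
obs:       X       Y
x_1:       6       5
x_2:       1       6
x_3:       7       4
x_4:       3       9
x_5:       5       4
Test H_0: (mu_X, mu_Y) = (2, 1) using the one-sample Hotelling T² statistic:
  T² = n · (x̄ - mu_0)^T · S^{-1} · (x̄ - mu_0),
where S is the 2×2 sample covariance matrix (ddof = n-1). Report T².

Step 1 — sample mean vector:
  mean(X) = (6 + 1 + 7 + 3 + 5) / 5 = 22/5 = 4.4
  mean(Y) = (5 + 6 + 4 + 9 + 4) / 5 = 28/5 = 5.6
  x̄ = (4.4, 5.6),  deviation x̄ - mu_0 = (4.4, 5.6) - (2, 1) = (2.4, 4.6).

Step 2 — sample covariance matrix, S[i,j] = (1/(n-1)) · Σ_k (x_{k,i} - mean_i) · (x_{k,j} - mean_j), divisor n-1 = 4:
  S[X,X] = ((1.6)·(1.6) + (-3.4)·(-3.4) + (2.6)·(2.6) + (-1.4)·(-1.4) + (0.6)·(0.6)) / 4 = 23.2/4 = 5.8
  S[X,Y] = ((1.6)·(-0.6) + (-3.4)·(0.4) + (2.6)·(-1.6) + (-1.4)·(3.4) + (0.6)·(-1.6)) / 4 = -12.2/4 = -3.05
  S[Y,Y] = ((-0.6)·(-0.6) + (0.4)·(0.4) + (-1.6)·(-1.6) + (3.4)·(3.4) + (-1.6)·(-1.6)) / 4 = 17.2/4 = 4.3
  S = [[5.8, -3.05],
 [-3.05, 4.3]].

Step 3 — invert S. det(S) = 5.8·4.3 - (-3.05)² = 15.6375.
  S^{-1} = (1/det) · [[d, -b], [-b, a]] = [[0.275, 0.195],
 [0.195, 0.3709]].

Step 4 — quadratic form (x̄ - mu_0)^T · S^{-1} · (x̄ - mu_0):
  S^{-1} · (x̄ - mu_0) = (1.5572, 2.1743),
  (x̄ - mu_0)^T · [...] = (2.4)·(1.5572) + (4.6)·(2.1743) = 13.7388.

Step 5 — scale by n: T² = 5 · 13.7388 = 68.6938.

T² ≈ 68.6938


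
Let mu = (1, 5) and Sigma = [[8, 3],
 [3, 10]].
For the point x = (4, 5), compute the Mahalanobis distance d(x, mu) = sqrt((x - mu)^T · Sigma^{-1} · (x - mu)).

Step 1 — centre the observation: (x - mu) = (3, 0).

Step 2 — invert Sigma. det(Sigma) = 8·10 - (3)² = 71.
  Sigma^{-1} = (1/det) · [[d, -b], [-b, a]] = [[0.1408, -0.0423],
 [-0.0423, 0.1127]].

Step 3 — form the quadratic (x - mu)^T · Sigma^{-1} · (x - mu):
  Sigma^{-1} · (x - mu) = (0.4225, -0.1268).
  (x - mu)^T · [Sigma^{-1} · (x - mu)] = (3)·(0.4225) + (0)·(-0.1268) = 1.2676.

Step 4 — take square root: d = √(1.2676) ≈ 1.1259.

d(x, mu) = √(1.2676) ≈ 1.1259


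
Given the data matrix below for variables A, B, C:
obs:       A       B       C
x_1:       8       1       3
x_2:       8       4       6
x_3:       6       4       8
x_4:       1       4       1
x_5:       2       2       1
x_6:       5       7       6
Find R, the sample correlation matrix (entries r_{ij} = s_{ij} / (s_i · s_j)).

Step 1 — column means:
  mean(A) = (8 + 8 + 6 + 1 + 2 + 5) / 6 = 30/6 = 5
  mean(B) = (1 + 4 + 4 + 4 + 2 + 7) / 6 = 22/6 = 3.6667
  mean(C) = (3 + 6 + 8 + 1 + 1 + 6) / 6 = 25/6 = 4.1667

Step 2 — sample variances and covariances s[i,j] = (1/(n-1)) · Σ_k (x_{k,i} - mean_i) · (x_{k,j} - mean_j), with n-1 = 5:
  s[A,A] = ((3)·(3) + (3)·(3) + (1)·(1) + (-4)·(-4) + (-3)·(-3) + (0)·(0)) / 5 = 44/5 = 8.8
  s[A,B] = ((3)·(-2.6667) + (3)·(0.3333) + (1)·(0.3333) + (-4)·(0.3333) + (-3)·(-1.6667) + (0)·(3.3333)) / 5 = -3/5 = -0.6
  s[A,C] = ((3)·(-1.1667) + (3)·(1.8333) + (1)·(3.8333) + (-4)·(-3.1667) + (-3)·(-3.1667) + (0)·(1.8333)) / 5 = 28/5 = 5.6
  s[B,B] = ((-2.6667)·(-2.6667) + (0.3333)·(0.3333) + (0.3333)·(0.3333) + (0.3333)·(0.3333) + (-1.6667)·(-1.6667) + (3.3333)·(3.3333)) / 5 = 21.3333/5 = 4.2667
  s[B,C] = ((-2.6667)·(-1.1667) + (0.3333)·(1.8333) + (0.3333)·(3.8333) + (0.3333)·(-3.1667) + (-1.6667)·(-3.1667) + (3.3333)·(1.8333)) / 5 = 15.3333/5 = 3.0667
  s[C,C] = ((-1.1667)·(-1.1667) + (1.8333)·(1.8333) + (3.8333)·(3.8333) + (-3.1667)·(-3.1667) + (-3.1667)·(-3.1667) + (1.8333)·(1.8333)) / 5 = 42.8333/5 = 8.5667
  Sample standard deviations s_i = √(s[i,i]):
  s(A) = √(8.8) = 2.9665
  s(B) = √(4.2667) = 2.0656
  s(C) = √(8.5667) = 2.9269

Step 3 — r_{ij} = s_{ij} / (s_i · s_j):
  r[A,A] = 1 (diagonal).
  r[A,B] = -0.6 / (2.9665 · 2.0656) = -0.6 / 6.1275 = -0.0979
  r[A,C] = 5.6 / (2.9665 · 2.9269) = 5.6 / 8.6825 = 0.645
  r[B,B] = 1 (diagonal).
  r[B,C] = 3.0667 / (2.0656 · 2.9269) = 3.0667 / 6.0458 = 0.5072
  r[C,C] = 1 (diagonal).

R is symmetric with unit diagonal. Assembling:

R = [[1, -0.0979, 0.645],
 [-0.0979, 1, 0.5072],
 [0.645, 0.5072, 1]]


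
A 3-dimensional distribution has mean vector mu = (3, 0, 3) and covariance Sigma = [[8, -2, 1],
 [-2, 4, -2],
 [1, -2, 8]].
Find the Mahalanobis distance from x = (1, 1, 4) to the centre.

Step 1 — centre the observation: (x - mu) = (-2, 1, 1).

Step 2 — invert Sigma (cofactor / det for 3×3, or solve directly):
  Sigma^{-1} = [[0.1429, 0.0714, 0],
 [0.0714, 0.3214, 0.0714],
 [0, 0.0714, 0.1429]].

Step 3 — form the quadratic (x - mu)^T · Sigma^{-1} · (x - mu):
  Sigma^{-1} · (x - mu) = (-0.2143, 0.25, 0.2143).
  (x - mu)^T · [Sigma^{-1} · (x - mu)] = (-2)·(-0.2143) + (1)·(0.25) + (1)·(0.2143) = 0.8929.

Step 4 — take square root: d = √(0.8929) ≈ 0.9449.

d(x, mu) = √(0.8929) ≈ 0.9449


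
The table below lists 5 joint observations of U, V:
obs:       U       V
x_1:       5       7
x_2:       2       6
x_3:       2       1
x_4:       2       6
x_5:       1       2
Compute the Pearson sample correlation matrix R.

Step 1 — column means:
  mean(U) = (5 + 2 + 2 + 2 + 1) / 5 = 12/5 = 2.4
  mean(V) = (7 + 6 + 1 + 6 + 2) / 5 = 22/5 = 4.4

Step 2 — sample variances and covariances s[i,j] = (1/(n-1)) · Σ_k (x_{k,i} - mean_i) · (x_{k,j} - mean_j), with n-1 = 4:
  s[U,U] = ((2.6)·(2.6) + (-0.4)·(-0.4) + (-0.4)·(-0.4) + (-0.4)·(-0.4) + (-1.4)·(-1.4)) / 4 = 9.2/4 = 2.3
  s[U,V] = ((2.6)·(2.6) + (-0.4)·(1.6) + (-0.4)·(-3.4) + (-0.4)·(1.6) + (-1.4)·(-2.4)) / 4 = 10.2/4 = 2.55
  s[V,V] = ((2.6)·(2.6) + (1.6)·(1.6) + (-3.4)·(-3.4) + (1.6)·(1.6) + (-2.4)·(-2.4)) / 4 = 29.2/4 = 7.3
  Sample standard deviations s_i = √(s[i,i]):
  s(U) = √(2.3) = 1.5166
  s(V) = √(7.3) = 2.7019

Step 3 — r_{ij} = s_{ij} / (s_i · s_j):
  r[U,U] = 1 (diagonal).
  r[U,V] = 2.55 / (1.5166 · 2.7019) = 2.55 / 4.0976 = 0.6223
  r[V,V] = 1 (diagonal).

R is symmetric with unit diagonal. Assembling:

R = [[1, 0.6223],
 [0.6223, 1]]


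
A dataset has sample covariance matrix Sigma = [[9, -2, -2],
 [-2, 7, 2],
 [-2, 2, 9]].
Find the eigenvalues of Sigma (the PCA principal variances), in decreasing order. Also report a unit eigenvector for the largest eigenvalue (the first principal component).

Step 1 — characteristic polynomial p(λ) = det(λI - Sigma) = λ³ - tr·λ² + c_1·λ - det, where tr = trace, c_1 = sum of the principal 2×2 minors, det = det(Sigma):
  tr = 9 + 7 + 9 = 25,
  c_1 = (9·7 - (-2)²) + (9·9 - (-2)²) + (7·9 - (2)²) = 59 + 77 + 59 = 195,
  det = 9·(7·9 - (2)²) - (-2)·((-2)·9 - (2)·(-2)) + (-2)·((-2)·(2) - 7·(-2)) = 9·(59) - (-2)·(-14) + (-2)·(10) = 483.
  So p(λ) = λ³ - 25λ² + 195λ - 483.
Step 2 — look for an integer root (rational root theorem: any rational root is an integer divisor of 483). Testing λ = 7:
  p(7) = 343 - 1225 + 1365 - 483 = 0  ✓
  Dividing out (λ - 7): p(λ) = (λ - 7)(λ² - 18λ + 69).
Step 3 — remaining eigenvalues from the quadratic λ² - 18λ + 69 = 0:
  Δ = 18² - 4·69 = 324 - 276 = 48,  λ = (18 ± √48)/2 = (18 ± 6.9282)/2 ≈ 12.4641 or 5.5359.
  Sorted: λ_1 = 12.4641,  λ_2 = 7,  λ_3 = 5.5359  (check: sum = 25 = tr ✓).

Step 4 — unit eigenvector for λ_1 ≈ 12.4641: v spans the null space of (Sigma - λ_1 I), whose rows are
  r_1 = (-3.4641, -2, -2),  r_2 = (-2, -5.4641, 2),  r_3 = (-2, 2, -3.4641).
  v is orthogonal to every row, so take v ∝ r_1 × r_2 = ((-2)·(2) - (-2)·(-5.4641), (-2)·(-2) - (-3.4641)·(2), (-3.4641)·(-5.4641) - (-2)·(-2)) ≈ (-14.9282, 10.9282, 14.9282).
  Rescale (multiply by -1 so the first nonzero entry is positive): u = (14.9282, -10.9282, -14.9282).
  ||u|| = √((14.9282)² + (-10.9282)² + (-14.9282)²) = √(565.1281) ≈ 23.7724,  v_1 = u/||u|| ≈ (0.628, -0.4597, -0.628) (||v_1|| = 1).

λ_1 = 12.4641,  λ_2 = 7,  λ_3 = 5.5359;  v_1 ≈ (0.628, -0.4597, -0.628)


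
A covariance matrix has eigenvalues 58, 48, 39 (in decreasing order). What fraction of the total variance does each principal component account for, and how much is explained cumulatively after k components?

Step 1 — total variance = trace(Sigma) = Σ λ_i = 58 + 48 + 39 = 145.

Step 2 — fraction explained by component i = λ_i / Σ λ:
  PC1: 58/145 = 0.4
  PC2: 48/145 = 0.331
  PC3: 39/145 = 0.269

Step 3 — cumulative fraction after k components = (λ_1 + ... + λ_k) / Σ λ:
  k = 1: 58/145 = 0.4
  k = 2: (58 + 48)/145 = 106/145 = 0.731
  k = 3: (58 + 48 + 39)/145 = 145/145 = 1

Summary (fraction, with percent):

explained: PC1 0.4 (40%), PC2 0.331 (33.1%), PC3 0.269 (26.9%);  cumulative: 0.4, 0.731, 1


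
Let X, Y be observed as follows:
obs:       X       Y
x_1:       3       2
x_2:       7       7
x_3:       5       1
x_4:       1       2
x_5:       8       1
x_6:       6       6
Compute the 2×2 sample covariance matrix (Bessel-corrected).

Step 1 — column means:
  mean(X) = (3 + 7 + 5 + 1 + 8 + 6) / 6 = 30/6 = 5
  mean(Y) = (2 + 7 + 1 + 2 + 1 + 6) / 6 = 19/6 = 3.1667

Step 2 — sample covariance S[i,j] = (1/(n-1)) · Σ_k (x_{k,i} - mean_i) · (x_{k,j} - mean_j), with n-1 = 5.
  S[X,X] = ((-2)·(-2) + (2)·(2) + (0)·(0) + (-4)·(-4) + (3)·(3) + (1)·(1)) / 5 = 34/5 = 6.8
  S[X,Y] = ((-2)·(-1.1667) + (2)·(3.8333) + (0)·(-2.1667) + (-4)·(-1.1667) + (3)·(-2.1667) + (1)·(2.8333)) / 5 = 11/5 = 2.2
  S[Y,Y] = ((-1.1667)·(-1.1667) + (3.8333)·(3.8333) + (-2.1667)·(-2.1667) + (-1.1667)·(-1.1667) + (-2.1667)·(-2.1667) + (2.8333)·(2.8333)) / 5 = 34.8333/5 = 6.9667

S is symmetric (S[j,i] = S[i,j]). Assembling:

S = [[6.8, 2.2],
 [2.2, 6.9667]]


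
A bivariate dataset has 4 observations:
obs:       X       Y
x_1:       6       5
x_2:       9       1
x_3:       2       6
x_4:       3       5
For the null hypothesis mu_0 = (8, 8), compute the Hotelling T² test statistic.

Step 1 — sample mean vector:
  mean(X) = (6 + 9 + 2 + 3) / 4 = 20/4 = 5
  mean(Y) = (5 + 1 + 6 + 5) / 4 = 17/4 = 4.25
  x̄ = (5, 4.25),  deviation x̄ - mu_0 = (5, 4.25) - (8, 8) = (-3, -3.75).

Step 2 — sample covariance matrix, S[i,j] = (1/(n-1)) · Σ_k (x_{k,i} - mean_i) · (x_{k,j} - mean_j), divisor n-1 = 3:
  S[X,X] = ((1)·(1) + (4)·(4) + (-3)·(-3) + (-2)·(-2)) / 3 = 30/3 = 10
  S[X,Y] = ((1)·(0.75) + (4)·(-3.25) + (-3)·(1.75) + (-2)·(0.75)) / 3 = -19/3 = -6.3333
  S[Y,Y] = ((0.75)·(0.75) + (-3.25)·(-3.25) + (1.75)·(1.75) + (0.75)·(0.75)) / 3 = 14.75/3 = 4.9167
  S = [[10, -6.3333],
 [-6.3333, 4.9167]].

Step 3 — invert S. det(S) = 10·4.9167 - (-6.3333)² = 9.0556.
  S^{-1} = (1/det) · [[d, -b], [-b, a]] = [[0.5429, 0.6994],
 [0.6994, 1.1043]].

Step 4 — quadratic form (x̄ - mu_0)^T · S^{-1} · (x̄ - mu_0):
  S^{-1} · (x̄ - mu_0) = (-4.2515, -6.2393),
  (x̄ - mu_0)^T · [...] = (-3)·(-4.2515) + (-3.75)·(-6.2393) = 36.1518.

Step 5 — scale by n: T² = 4 · 36.1518 = 144.6074.

T² ≈ 144.6074


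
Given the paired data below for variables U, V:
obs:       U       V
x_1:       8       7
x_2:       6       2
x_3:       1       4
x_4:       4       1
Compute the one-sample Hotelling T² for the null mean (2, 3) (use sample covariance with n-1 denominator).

Step 1 — sample mean vector:
  mean(U) = (8 + 6 + 1 + 4) / 4 = 19/4 = 4.75
  mean(V) = (7 + 2 + 4 + 1) / 4 = 14/4 = 3.5
  x̄ = (4.75, 3.5),  deviation x̄ - mu_0 = (4.75, 3.5) - (2, 3) = (2.75, 0.5).

Step 2 — sample covariance matrix, S[i,j] = (1/(n-1)) · Σ_k (x_{k,i} - mean_i) · (x_{k,j} - mean_j), divisor n-1 = 3:
  S[U,U] = ((3.25)·(3.25) + (1.25)·(1.25) + (-3.75)·(-3.75) + (-0.75)·(-0.75)) / 3 = 26.75/3 = 8.9167
  S[U,V] = ((3.25)·(3.5) + (1.25)·(-1.5) + (-3.75)·(0.5) + (-0.75)·(-2.5)) / 3 = 9.5/3 = 3.1667
  S[V,V] = ((3.5)·(3.5) + (-1.5)·(-1.5) + (0.5)·(0.5) + (-2.5)·(-2.5)) / 3 = 21/3 = 7
  S = [[8.9167, 3.1667],
 [3.1667, 7]].

Step 3 — invert S. det(S) = 8.9167·7 - (3.1667)² = 52.3889.
  S^{-1} = (1/det) · [[d, -b], [-b, a]] = [[0.1336, -0.0604],
 [-0.0604, 0.1702]].

Step 4 — quadratic form (x̄ - mu_0)^T · S^{-1} · (x̄ - mu_0):
  S^{-1} · (x̄ - mu_0) = (0.3372, -0.0811),
  (x̄ - mu_0)^T · [...] = (2.75)·(0.3372) + (0.5)·(-0.0811) = 0.8868.

Step 5 — scale by n: T² = 4 · 0.8868 = 3.5472.

T² ≈ 3.5472


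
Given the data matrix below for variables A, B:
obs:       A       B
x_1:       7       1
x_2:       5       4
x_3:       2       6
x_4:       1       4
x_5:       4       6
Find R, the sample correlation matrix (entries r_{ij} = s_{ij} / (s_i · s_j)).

Step 1 — column means:
  mean(A) = (7 + 5 + 2 + 1 + 4) / 5 = 19/5 = 3.8
  mean(B) = (1 + 4 + 6 + 4 + 6) / 5 = 21/5 = 4.2

Step 2 — sample variances and covariances s[i,j] = (1/(n-1)) · Σ_k (x_{k,i} - mean_i) · (x_{k,j} - mean_j), with n-1 = 4:
  s[A,A] = ((3.2)·(3.2) + (1.2)·(1.2) + (-1.8)·(-1.8) + (-2.8)·(-2.8) + (0.2)·(0.2)) / 4 = 22.8/4 = 5.7
  s[A,B] = ((3.2)·(-3.2) + (1.2)·(-0.2) + (-1.8)·(1.8) + (-2.8)·(-0.2) + (0.2)·(1.8)) / 4 = -12.8/4 = -3.2
  s[B,B] = ((-3.2)·(-3.2) + (-0.2)·(-0.2) + (1.8)·(1.8) + (-0.2)·(-0.2) + (1.8)·(1.8)) / 4 = 16.8/4 = 4.2
  Sample standard deviations s_i = √(s[i,i]):
  s(A) = √(5.7) = 2.3875
  s(B) = √(4.2) = 2.0494

Step 3 — r_{ij} = s_{ij} / (s_i · s_j):
  r[A,A] = 1 (diagonal).
  r[A,B] = -3.2 / (2.3875 · 2.0494) = -3.2 / 4.8929 = -0.654
  r[B,B] = 1 (diagonal).

R is symmetric with unit diagonal. Assembling:

R = [[1, -0.654],
 [-0.654, 1]]


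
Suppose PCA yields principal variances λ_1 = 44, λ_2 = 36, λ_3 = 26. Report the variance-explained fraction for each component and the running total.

Step 1 — total variance = trace(Sigma) = Σ λ_i = 44 + 36 + 26 = 106.

Step 2 — fraction explained by component i = λ_i / Σ λ:
  PC1: 44/106 = 0.4151
  PC2: 36/106 = 0.3396
  PC3: 26/106 = 0.2453

Step 3 — cumulative fraction after k components = (λ_1 + ... + λ_k) / Σ λ:
  k = 1: 44/106 = 0.4151
  k = 2: (44 + 36)/106 = 80/106 = 0.7547
  k = 3: (44 + 36 + 26)/106 = 106/106 = 1

Summary (fraction, with percent):

explained: PC1 0.4151 (41.51%), PC2 0.3396 (33.96%), PC3 0.2453 (24.53%);  cumulative: 0.4151, 0.7547, 1


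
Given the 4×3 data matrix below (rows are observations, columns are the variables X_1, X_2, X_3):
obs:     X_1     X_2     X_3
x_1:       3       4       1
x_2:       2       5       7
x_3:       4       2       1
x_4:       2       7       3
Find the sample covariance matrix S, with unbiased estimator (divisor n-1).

Step 1 — column means:
  mean(X_1) = (3 + 2 + 4 + 2) / 4 = 11/4 = 2.75
  mean(X_2) = (4 + 5 + 2 + 7) / 4 = 18/4 = 4.5
  mean(X_3) = (1 + 7 + 1 + 3) / 4 = 12/4 = 3

Step 2 — sample covariance S[i,j] = (1/(n-1)) · Σ_k (x_{k,i} - mean_i) · (x_{k,j} - mean_j), with n-1 = 3.
  S[X_1,X_1] = ((0.25)·(0.25) + (-0.75)·(-0.75) + (1.25)·(1.25) + (-0.75)·(-0.75)) / 3 = 2.75/3 = 0.9167
  S[X_1,X_2] = ((0.25)·(-0.5) + (-0.75)·(0.5) + (1.25)·(-2.5) + (-0.75)·(2.5)) / 3 = -5.5/3 = -1.8333
  S[X_1,X_3] = ((0.25)·(-2) + (-0.75)·(4) + (1.25)·(-2) + (-0.75)·(0)) / 3 = -6/3 = -2
  S[X_2,X_2] = ((-0.5)·(-0.5) + (0.5)·(0.5) + (-2.5)·(-2.5) + (2.5)·(2.5)) / 3 = 13/3 = 4.3333
  S[X_2,X_3] = ((-0.5)·(-2) + (0.5)·(4) + (-2.5)·(-2) + (2.5)·(0)) / 3 = 8/3 = 2.6667
  S[X_3,X_3] = ((-2)·(-2) + (4)·(4) + (-2)·(-2) + (0)·(0)) / 3 = 24/3 = 8

S is symmetric (S[j,i] = S[i,j]). Assembling:

S = [[0.9167, -1.8333, -2],
 [-1.8333, 4.3333, 2.6667],
 [-2, 2.6667, 8]]


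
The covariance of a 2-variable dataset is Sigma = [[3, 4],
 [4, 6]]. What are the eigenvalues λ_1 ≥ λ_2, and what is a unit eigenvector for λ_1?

Step 1 — characteristic polynomial of 2×2 Sigma:
  det(Sigma - λI) = λ² - trace · λ + det = 0.
  trace = 3 + 6 = 9, det = 3·6 - (4)² = 2.
Step 2 — discriminant:
  Δ = trace² - 4·det = 81 - 8 = 73.
Step 3 — eigenvalues:
  λ = (trace ± √Δ)/2 = (9 ± 8.544)/2,
  λ_1 = 8.772,  λ_2 = 0.228.

Step 4 — unit eigenvector for λ_1: solve (Sigma - λ_1 I)v = 0. First row:
  (3 - 8.772)·v_x + (4)·v_y = 0, i.e. (-5.772)·v_x + (4)·v_y = 0,
  so v ∝ (b, λ_1 - a) = (4, 5.772) = u.
  ||u|| = √((4)² + (5.772)²) = √(49.316) ≈ 7.0225,
  v_1 = u/||u|| ≈ (0.5696, 0.8219) (||v_1|| = 1).

λ_1 = 8.772,  λ_2 = 0.228;  v_1 ≈ (0.5696, 0.8219)


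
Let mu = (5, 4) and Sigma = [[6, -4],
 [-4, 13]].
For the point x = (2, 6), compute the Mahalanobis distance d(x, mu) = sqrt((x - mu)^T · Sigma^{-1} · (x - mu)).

Step 1 — centre the observation: (x - mu) = (-3, 2).

Step 2 — invert Sigma. det(Sigma) = 6·13 - (-4)² = 62.
  Sigma^{-1} = (1/det) · [[d, -b], [-b, a]] = [[0.2097, 0.0645],
 [0.0645, 0.0968]].

Step 3 — form the quadratic (x - mu)^T · Sigma^{-1} · (x - mu):
  Sigma^{-1} · (x - mu) = (-0.5, 0).
  (x - mu)^T · [Sigma^{-1} · (x - mu)] = (-3)·(-0.5) + (2)·(0) = 1.5.

Step 4 — take square root: d = √(1.5) ≈ 1.2247.

d(x, mu) = √(1.5) ≈ 1.2247


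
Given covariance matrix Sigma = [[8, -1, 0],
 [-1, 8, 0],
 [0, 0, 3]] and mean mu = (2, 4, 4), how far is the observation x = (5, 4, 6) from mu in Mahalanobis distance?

Step 1 — centre the observation: (x - mu) = (3, 0, 2).

Step 2 — invert Sigma (cofactor / det for 3×3, or solve directly):
  Sigma^{-1} = [[0.127, 0.0159, 0],
 [0.0159, 0.127, 0],
 [0, 0, 0.3333]].

Step 3 — form the quadratic (x - mu)^T · Sigma^{-1} · (x - mu):
  Sigma^{-1} · (x - mu) = (0.381, 0.0476, 0.6667).
  (x - mu)^T · [Sigma^{-1} · (x - mu)] = (3)·(0.381) + (0)·(0.0476) + (2)·(0.6667) = 2.4762.

Step 4 — take square root: d = √(2.4762) ≈ 1.5736.

d(x, mu) = √(2.4762) ≈ 1.5736


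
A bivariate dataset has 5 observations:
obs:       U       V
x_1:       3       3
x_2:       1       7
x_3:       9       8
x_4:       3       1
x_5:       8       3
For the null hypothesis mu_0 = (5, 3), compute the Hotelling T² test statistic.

Step 1 — sample mean vector:
  mean(U) = (3 + 1 + 9 + 3 + 8) / 5 = 24/5 = 4.8
  mean(V) = (3 + 7 + 8 + 1 + 3) / 5 = 22/5 = 4.4
  x̄ = (4.8, 4.4),  deviation x̄ - mu_0 = (4.8, 4.4) - (5, 3) = (-0.2, 1.4).

Step 2 — sample covariance matrix, S[i,j] = (1/(n-1)) · Σ_k (x_{k,i} - mean_i) · (x_{k,j} - mean_j), divisor n-1 = 4:
  S[U,U] = ((-1.8)·(-1.8) + (-3.8)·(-3.8) + (4.2)·(4.2) + (-1.8)·(-1.8) + (3.2)·(3.2)) / 4 = 48.8/4 = 12.2
  S[U,V] = ((-1.8)·(-1.4) + (-3.8)·(2.6) + (4.2)·(3.6) + (-1.8)·(-3.4) + (3.2)·(-1.4)) / 4 = 9.4/4 = 2.35
  S[V,V] = ((-1.4)·(-1.4) + (2.6)·(2.6) + (3.6)·(3.6) + (-3.4)·(-3.4) + (-1.4)·(-1.4)) / 4 = 35.2/4 = 8.8
  S = [[12.2, 2.35],
 [2.35, 8.8]].

Step 3 — invert S. det(S) = 12.2·8.8 - (2.35)² = 101.8375.
  S^{-1} = (1/det) · [[d, -b], [-b, a]] = [[0.0864, -0.0231],
 [-0.0231, 0.1198]].

Step 4 — quadratic form (x̄ - mu_0)^T · S^{-1} · (x̄ - mu_0):
  S^{-1} · (x̄ - mu_0) = (-0.0496, 0.1723),
  (x̄ - mu_0)^T · [...] = (-0.2)·(-0.0496) + (1.4)·(0.1723) = 0.2512.

Step 5 — scale by n: T² = 5 · 0.2512 = 1.2559.

T² ≈ 1.2559


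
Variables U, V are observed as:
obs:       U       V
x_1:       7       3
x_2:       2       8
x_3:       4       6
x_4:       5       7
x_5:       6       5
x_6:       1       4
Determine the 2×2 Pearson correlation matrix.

Step 1 — column means:
  mean(U) = (7 + 2 + 4 + 5 + 6 + 1) / 6 = 25/6 = 4.1667
  mean(V) = (3 + 8 + 6 + 7 + 5 + 4) / 6 = 33/6 = 5.5

Step 2 — sample variances and covariances s[i,j] = (1/(n-1)) · Σ_k (x_{k,i} - mean_i) · (x_{k,j} - mean_j), with n-1 = 5:
  s[U,U] = ((2.8333)·(2.8333) + (-2.1667)·(-2.1667) + (-0.1667)·(-0.1667) + (0.8333)·(0.8333) + (1.8333)·(1.8333) + (-3.1667)·(-3.1667)) / 5 = 26.8333/5 = 5.3667
  s[U,V] = ((2.8333)·(-2.5) + (-2.1667)·(2.5) + (-0.1667)·(0.5) + (0.8333)·(1.5) + (1.8333)·(-0.5) + (-3.1667)·(-1.5)) / 5 = -7.5/5 = -1.5
  s[V,V] = ((-2.5)·(-2.5) + (2.5)·(2.5) + (0.5)·(0.5) + (1.5)·(1.5) + (-0.5)·(-0.5) + (-1.5)·(-1.5)) / 5 = 17.5/5 = 3.5
  Sample standard deviations s_i = √(s[i,i]):
  s(U) = √(5.3667) = 2.3166
  s(V) = √(3.5) = 1.8708

Step 3 — r_{ij} = s_{ij} / (s_i · s_j):
  r[U,U] = 1 (diagonal).
  r[U,V] = -1.5 / (2.3166 · 1.8708) = -1.5 / 4.334 = -0.3461
  r[V,V] = 1 (diagonal).

R is symmetric with unit diagonal. Assembling:

R = [[1, -0.3461],
 [-0.3461, 1]]


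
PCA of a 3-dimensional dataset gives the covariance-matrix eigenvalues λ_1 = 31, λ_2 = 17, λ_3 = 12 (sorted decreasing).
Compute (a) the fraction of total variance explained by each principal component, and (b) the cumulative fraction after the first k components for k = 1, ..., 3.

Step 1 — total variance = trace(Sigma) = Σ λ_i = 31 + 17 + 12 = 60.

Step 2 — fraction explained by component i = λ_i / Σ λ:
  PC1: 31/60 = 0.5167
  PC2: 17/60 = 0.2833
  PC3: 12/60 = 0.2

Step 3 — cumulative fraction after k components = (λ_1 + ... + λ_k) / Σ λ:
  k = 1: 31/60 = 0.5167
  k = 2: (31 + 17)/60 = 48/60 = 0.8
  k = 3: (31 + 17 + 12)/60 = 60/60 = 1

Summary (fraction, with percent):

explained: PC1 0.5167 (51.67%), PC2 0.2833 (28.33%), PC3 0.2 (20%);  cumulative: 0.5167, 0.8, 1


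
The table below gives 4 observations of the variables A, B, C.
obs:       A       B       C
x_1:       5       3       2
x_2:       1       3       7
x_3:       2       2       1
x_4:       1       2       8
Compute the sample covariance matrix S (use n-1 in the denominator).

Step 1 — column means:
  mean(A) = (5 + 1 + 2 + 1) / 4 = 9/4 = 2.25
  mean(B) = (3 + 3 + 2 + 2) / 4 = 10/4 = 2.5
  mean(C) = (2 + 7 + 1 + 8) / 4 = 18/4 = 4.5

Step 2 — sample covariance S[i,j] = (1/(n-1)) · Σ_k (x_{k,i} - mean_i) · (x_{k,j} - mean_j), with n-1 = 3.
  S[A,A] = ((2.75)·(2.75) + (-1.25)·(-1.25) + (-0.25)·(-0.25) + (-1.25)·(-1.25)) / 3 = 10.75/3 = 3.5833
  S[A,B] = ((2.75)·(0.5) + (-1.25)·(0.5) + (-0.25)·(-0.5) + (-1.25)·(-0.5)) / 3 = 1.5/3 = 0.5
  S[A,C] = ((2.75)·(-2.5) + (-1.25)·(2.5) + (-0.25)·(-3.5) + (-1.25)·(3.5)) / 3 = -13.5/3 = -4.5
  S[B,B] = ((0.5)·(0.5) + (0.5)·(0.5) + (-0.5)·(-0.5) + (-0.5)·(-0.5)) / 3 = 1/3 = 0.3333
  S[B,C] = ((0.5)·(-2.5) + (0.5)·(2.5) + (-0.5)·(-3.5) + (-0.5)·(3.5)) / 3 = 0/3 = 0
  S[C,C] = ((-2.5)·(-2.5) + (2.5)·(2.5) + (-3.5)·(-3.5) + (3.5)·(3.5)) / 3 = 37/3 = 12.3333

S is symmetric (S[j,i] = S[i,j]). Assembling:

S = [[3.5833, 0.5, -4.5],
 [0.5, 0.3333, 0],
 [-4.5, 0, 12.3333]]


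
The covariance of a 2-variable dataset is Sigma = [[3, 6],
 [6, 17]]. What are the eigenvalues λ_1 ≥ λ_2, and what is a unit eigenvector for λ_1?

Step 1 — characteristic polynomial of 2×2 Sigma:
  det(Sigma - λI) = λ² - trace · λ + det = 0.
  trace = 3 + 17 = 20, det = 3·17 - (6)² = 15.
Step 2 — discriminant:
  Δ = trace² - 4·det = 400 - 60 = 340.
Step 3 — eigenvalues:
  λ = (trace ± √Δ)/2 = (20 ± 18.4391)/2,
  λ_1 = 19.2195,  λ_2 = 0.7805.

Step 4 — unit eigenvector for λ_1: solve (Sigma - λ_1 I)v = 0. First row:
  (3 - 19.2195)·v_x + (6)·v_y = 0, i.e. (-16.2195)·v_x + (6)·v_y = 0,
  so v ∝ (b, λ_1 - a) = (6, 16.2195) = u.
  ||u|| = √((6)² + (16.2195)²) = √(299.0736) ≈ 17.2937,
  v_1 = u/||u|| ≈ (0.3469, 0.9379) (||v_1|| = 1).

λ_1 = 19.2195,  λ_2 = 0.7805;  v_1 ≈ (0.3469, 0.9379)


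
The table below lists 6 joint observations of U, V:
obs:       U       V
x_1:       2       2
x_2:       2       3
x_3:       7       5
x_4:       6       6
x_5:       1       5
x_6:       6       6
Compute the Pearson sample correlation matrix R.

Step 1 — column means:
  mean(U) = (2 + 2 + 7 + 6 + 1 + 6) / 6 = 24/6 = 4
  mean(V) = (2 + 3 + 5 + 6 + 5 + 6) / 6 = 27/6 = 4.5

Step 2 — sample variances and covariances s[i,j] = (1/(n-1)) · Σ_k (x_{k,i} - mean_i) · (x_{k,j} - mean_j), with n-1 = 5:
  s[U,U] = ((-2)·(-2) + (-2)·(-2) + (3)·(3) + (2)·(2) + (-3)·(-3) + (2)·(2)) / 5 = 34/5 = 6.8
  s[U,V] = ((-2)·(-2.5) + (-2)·(-1.5) + (3)·(0.5) + (2)·(1.5) + (-3)·(0.5) + (2)·(1.5)) / 5 = 14/5 = 2.8
  s[V,V] = ((-2.5)·(-2.5) + (-1.5)·(-1.5) + (0.5)·(0.5) + (1.5)·(1.5) + (0.5)·(0.5) + (1.5)·(1.5)) / 5 = 13.5/5 = 2.7
  Sample standard deviations s_i = √(s[i,i]):
  s(U) = √(6.8) = 2.6077
  s(V) = √(2.7) = 1.6432

Step 3 — r_{ij} = s_{ij} / (s_i · s_j):
  r[U,U] = 1 (diagonal).
  r[U,V] = 2.8 / (2.6077 · 1.6432) = 2.8 / 4.2849 = 0.6535
  r[V,V] = 1 (diagonal).

R is symmetric with unit diagonal. Assembling:

R = [[1, 0.6535],
 [0.6535, 1]]


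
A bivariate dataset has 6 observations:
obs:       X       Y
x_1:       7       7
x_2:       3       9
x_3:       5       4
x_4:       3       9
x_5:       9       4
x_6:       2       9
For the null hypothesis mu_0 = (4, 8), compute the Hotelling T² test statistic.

Step 1 — sample mean vector:
  mean(X) = (7 + 3 + 5 + 3 + 9 + 2) / 6 = 29/6 = 4.8333
  mean(Y) = (7 + 9 + 4 + 9 + 4 + 9) / 6 = 42/6 = 7
  x̄ = (4.8333, 7),  deviation x̄ - mu_0 = (4.8333, 7) - (4, 8) = (0.8333, -1).

Step 2 — sample covariance matrix, S[i,j] = (1/(n-1)) · Σ_k (x_{k,i} - mean_i) · (x_{k,j} - mean_j), divisor n-1 = 5:
  S[X,X] = ((2.1667)·(2.1667) + (-1.8333)·(-1.8333) + (0.1667)·(0.1667) + (-1.8333)·(-1.8333) + (4.1667)·(4.1667) + (-2.8333)·(-2.8333)) / 5 = 36.8333/5 = 7.3667
  S[X,Y] = ((2.1667)·(0) + (-1.8333)·(2) + (0.1667)·(-3) + (-1.8333)·(2) + (4.1667)·(-3) + (-2.8333)·(2)) / 5 = -26/5 = -5.2
  S[Y,Y] = ((0)·(0) + (2)·(2) + (-3)·(-3) + (2)·(2) + (-3)·(-3) + (2)·(2)) / 5 = 30/5 = 6
  S = [[7.3667, -5.2],
 [-5.2, 6]].

Step 3 — invert S. det(S) = 7.3667·6 - (-5.2)² = 17.16.
  S^{-1} = (1/det) · [[d, -b], [-b, a]] = [[0.3497, 0.303],
 [0.303, 0.4293]].

Step 4 — quadratic form (x̄ - mu_0)^T · S^{-1} · (x̄ - mu_0):
  S^{-1} · (x̄ - mu_0) = (-0.0117, -0.1768),
  (x̄ - mu_0)^T · [...] = (0.8333)·(-0.0117) + (-1)·(-0.1768) = 0.1671.

Step 5 — scale by n: T² = 6 · 0.1671 = 1.0023.

T² ≈ 1.0023


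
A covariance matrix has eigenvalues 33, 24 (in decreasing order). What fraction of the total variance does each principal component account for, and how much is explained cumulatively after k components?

Step 1 — total variance = trace(Sigma) = Σ λ_i = 33 + 24 = 57.

Step 2 — fraction explained by component i = λ_i / Σ λ:
  PC1: 33/57 = 0.5789
  PC2: 24/57 = 0.4211

Step 3 — cumulative fraction after k components = (λ_1 + ... + λ_k) / Σ λ:
  k = 1: 33/57 = 0.5789
  k = 2: (33 + 24)/57 = 57/57 = 1

Summary (fraction, with percent):

explained: PC1 0.5789 (57.89%), PC2 0.4211 (42.11%);  cumulative: 0.5789, 1


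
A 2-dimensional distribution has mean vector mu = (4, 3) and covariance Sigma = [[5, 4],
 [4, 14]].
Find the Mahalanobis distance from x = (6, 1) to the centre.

Step 1 — centre the observation: (x - mu) = (2, -2).

Step 2 — invert Sigma. det(Sigma) = 5·14 - (4)² = 54.
  Sigma^{-1} = (1/det) · [[d, -b], [-b, a]] = [[0.2593, -0.0741],
 [-0.0741, 0.0926]].

Step 3 — form the quadratic (x - mu)^T · Sigma^{-1} · (x - mu):
  Sigma^{-1} · (x - mu) = (0.6667, -0.3333).
  (x - mu)^T · [Sigma^{-1} · (x - mu)] = (2)·(0.6667) + (-2)·(-0.3333) = 2.

Step 4 — take square root: d = √(2) ≈ 1.4142.

d(x, mu) = √(2) ≈ 1.4142


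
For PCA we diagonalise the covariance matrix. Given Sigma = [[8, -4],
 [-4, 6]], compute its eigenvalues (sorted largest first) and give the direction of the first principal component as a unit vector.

Step 1 — characteristic polynomial of 2×2 Sigma:
  det(Sigma - λI) = λ² - trace · λ + det = 0.
  trace = 8 + 6 = 14, det = 8·6 - (-4)² = 32.
Step 2 — discriminant:
  Δ = trace² - 4·det = 196 - 128 = 68.
Step 3 — eigenvalues:
  λ = (trace ± √Δ)/2 = (14 ± 8.2462)/2,
  λ_1 = 11.1231,  λ_2 = 2.8769.

Step 4 — unit eigenvector for λ_1: solve (Sigma - λ_1 I)v = 0. First row:
  (8 - 11.1231)·v_x + (-4)·v_y = 0, i.e. (-3.1231)·v_x + (-4)·v_y = 0,
  so v ∝ (b, λ_1 - a) = (-4, 3.1231); multiply by -1 so the first entry is positive: u = (4, -3.1231).
  ||u|| = √((4)² + (-3.1231)²) = √(25.7538) ≈ 5.0748,
  v_1 = u/||u|| ≈ (0.7882, -0.6154) (||v_1|| = 1).

λ_1 = 11.1231,  λ_2 = 2.8769;  v_1 ≈ (0.7882, -0.6154)


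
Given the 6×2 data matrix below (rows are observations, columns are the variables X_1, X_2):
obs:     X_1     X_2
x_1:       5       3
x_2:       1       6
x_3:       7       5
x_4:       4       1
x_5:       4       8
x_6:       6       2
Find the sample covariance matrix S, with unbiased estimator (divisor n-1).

Step 1 — column means:
  mean(X_1) = (5 + 1 + 7 + 4 + 4 + 6) / 6 = 27/6 = 4.5
  mean(X_2) = (3 + 6 + 5 + 1 + 8 + 2) / 6 = 25/6 = 4.1667

Step 2 — sample covariance S[i,j] = (1/(n-1)) · Σ_k (x_{k,i} - mean_i) · (x_{k,j} - mean_j), with n-1 = 5.
  S[X_1,X_1] = ((0.5)·(0.5) + (-3.5)·(-3.5) + (2.5)·(2.5) + (-0.5)·(-0.5) + (-0.5)·(-0.5) + (1.5)·(1.5)) / 5 = 21.5/5 = 4.3
  S[X_1,X_2] = ((0.5)·(-1.1667) + (-3.5)·(1.8333) + (2.5)·(0.8333) + (-0.5)·(-3.1667) + (-0.5)·(3.8333) + (1.5)·(-2.1667)) / 5 = -8.5/5 = -1.7
  S[X_2,X_2] = ((-1.1667)·(-1.1667) + (1.8333)·(1.8333) + (0.8333)·(0.8333) + (-3.1667)·(-3.1667) + (3.8333)·(3.8333) + (-2.1667)·(-2.1667)) / 5 = 34.8333/5 = 6.9667

S is symmetric (S[j,i] = S[i,j]). Assembling:

S = [[4.3, -1.7],
 [-1.7, 6.9667]]


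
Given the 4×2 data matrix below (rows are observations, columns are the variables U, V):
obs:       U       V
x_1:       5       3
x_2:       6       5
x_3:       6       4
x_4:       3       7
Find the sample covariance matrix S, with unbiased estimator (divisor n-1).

Step 1 — column means:
  mean(U) = (5 + 6 + 6 + 3) / 4 = 20/4 = 5
  mean(V) = (3 + 5 + 4 + 7) / 4 = 19/4 = 4.75

Step 2 — sample covariance S[i,j] = (1/(n-1)) · Σ_k (x_{k,i} - mean_i) · (x_{k,j} - mean_j), with n-1 = 3.
  S[U,U] = ((0)·(0) + (1)·(1) + (1)·(1) + (-2)·(-2)) / 3 = 6/3 = 2
  S[U,V] = ((0)·(-1.75) + (1)·(0.25) + (1)·(-0.75) + (-2)·(2.25)) / 3 = -5/3 = -1.6667
  S[V,V] = ((-1.75)·(-1.75) + (0.25)·(0.25) + (-0.75)·(-0.75) + (2.25)·(2.25)) / 3 = 8.75/3 = 2.9167

S is symmetric (S[j,i] = S[i,j]). Assembling:

S = [[2, -1.6667],
 [-1.6667, 2.9167]]


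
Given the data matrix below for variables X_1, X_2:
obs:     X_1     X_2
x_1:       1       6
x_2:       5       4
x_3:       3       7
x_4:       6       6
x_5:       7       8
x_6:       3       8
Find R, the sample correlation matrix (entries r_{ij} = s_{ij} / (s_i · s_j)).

Step 1 — column means:
  mean(X_1) = (1 + 5 + 3 + 6 + 7 + 3) / 6 = 25/6 = 4.1667
  mean(X_2) = (6 + 4 + 7 + 6 + 8 + 8) / 6 = 39/6 = 6.5

Step 2 — sample variances and covariances s[i,j] = (1/(n-1)) · Σ_k (x_{k,i} - mean_i) · (x_{k,j} - mean_j), with n-1 = 5:
  s[X_1,X_1] = ((-3.1667)·(-3.1667) + (0.8333)·(0.8333) + (-1.1667)·(-1.1667) + (1.8333)·(1.8333) + (2.8333)·(2.8333) + (-1.1667)·(-1.1667)) / 5 = 24.8333/5 = 4.9667
  s[X_1,X_2] = ((-3.1667)·(-0.5) + (0.8333)·(-2.5) + (-1.1667)·(0.5) + (1.8333)·(-0.5) + (2.8333)·(1.5) + (-1.1667)·(1.5)) / 5 = 0.5/5 = 0.1
  s[X_2,X_2] = ((-0.5)·(-0.5) + (-2.5)·(-2.5) + (0.5)·(0.5) + (-0.5)·(-0.5) + (1.5)·(1.5) + (1.5)·(1.5)) / 5 = 11.5/5 = 2.3
  Sample standard deviations s_i = √(s[i,i]):
  s(X_1) = √(4.9667) = 2.2286
  s(X_2) = √(2.3) = 1.5166

Step 3 — r_{ij} = s_{ij} / (s_i · s_j):
  r[X_1,X_1] = 1 (diagonal).
  r[X_1,X_2] = 0.1 / (2.2286 · 1.5166) = 0.1 / 3.3798 = 0.0296
  r[X_2,X_2] = 1 (diagonal).

R is symmetric with unit diagonal. Assembling:

R = [[1, 0.0296],
 [0.0296, 1]]


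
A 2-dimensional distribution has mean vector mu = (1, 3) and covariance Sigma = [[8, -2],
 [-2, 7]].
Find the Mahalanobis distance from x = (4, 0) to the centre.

Step 1 — centre the observation: (x - mu) = (3, -3).

Step 2 — invert Sigma. det(Sigma) = 8·7 - (-2)² = 52.
  Sigma^{-1} = (1/det) · [[d, -b], [-b, a]] = [[0.1346, 0.0385],
 [0.0385, 0.1538]].

Step 3 — form the quadratic (x - mu)^T · Sigma^{-1} · (x - mu):
  Sigma^{-1} · (x - mu) = (0.2885, -0.3462).
  (x - mu)^T · [Sigma^{-1} · (x - mu)] = (3)·(0.2885) + (-3)·(-0.3462) = 1.9038.

Step 4 — take square root: d = √(1.9038) ≈ 1.3798.

d(x, mu) = √(1.9038) ≈ 1.3798


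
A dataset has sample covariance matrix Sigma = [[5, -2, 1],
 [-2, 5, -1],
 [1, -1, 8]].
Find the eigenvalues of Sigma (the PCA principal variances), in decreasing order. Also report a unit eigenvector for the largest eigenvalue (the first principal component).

Step 1 — characteristic polynomial p(λ) = det(λI - Sigma) = λ³ - tr·λ² + c_1·λ - det, where tr = trace, c_1 = sum of the principal 2×2 minors, det = det(Sigma):
  tr = 5 + 5 + 8 = 18,
  c_1 = (5·5 - (-2)²) + (5·8 - (1)²) + (5·8 - (-1)²) = 21 + 39 + 39 = 99,
  det = 5·(5·8 - (-1)²) - (-2)·((-2)·8 - (-1)·(1)) + (1)·((-2)·(-1) - 5·(1)) = 5·(39) - (-2)·(-15) + (1)·(-3) = 162.
  So p(λ) = λ³ - 18λ² + 99λ - 162.
Step 2 — look for an integer root (rational root theorem: any rational root is an integer divisor of 162). Testing λ = 3:
  p(3) = 27 - 162 + 297 - 162 = 0  ✓
  Dividing out (λ - 3): p(λ) = (λ - 3)(λ² - 15λ + 54).
Step 3 — remaining eigenvalues from the quadratic λ² - 15λ + 54 = 0:
  Δ = 15² - 4·54 = 225 - 216 = 9,  λ = (15 ± √9)/2 = (15 ± 3)/2 = 9 or 6.
  Sorted: λ_1 = 9,  λ_2 = 6,  λ_3 = 3  (check: sum = 18 = tr ✓).

Step 4 — unit eigenvector for λ_1 = 9: v spans the null space of (Sigma - λ_1 I), whose rows are
  r_1 = (-4, -2, 1),  r_2 = (-2, -4, -1),  r_3 = (1, -1, -1).
  v is orthogonal to every row, so take v ∝ r_1 × r_2 = ((-2)·(-1) - (1)·(-4), (1)·(-2) - (-4)·(-1), (-4)·(-4) - (-2)·(-2)) = (6, -6, 12).
  Rescale (divide by 6): u = (1, -1, 2).
  ||u|| = √((1)² + (-1)² + (2)²) = √(6) ≈ 2.4495,  v_1 = u/||u|| ≈ (0.4082, -0.4082, 0.8165) (||v_1|| = 1).

λ_1 = 9,  λ_2 = 6,  λ_3 = 3;  v_1 ≈ (0.4082, -0.4082, 0.8165)
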